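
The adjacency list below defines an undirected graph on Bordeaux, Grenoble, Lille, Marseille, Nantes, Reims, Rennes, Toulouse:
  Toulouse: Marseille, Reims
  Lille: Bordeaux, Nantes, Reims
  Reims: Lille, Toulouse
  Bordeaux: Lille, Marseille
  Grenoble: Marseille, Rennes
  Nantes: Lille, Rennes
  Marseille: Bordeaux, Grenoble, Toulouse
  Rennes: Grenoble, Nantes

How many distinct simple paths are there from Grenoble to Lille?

3

Grenoble–Marseille–Bordeaux–Lille
Grenoble–Marseille–Toulouse–Reims–Lille
Grenoble–Rennes–Nantes–Lille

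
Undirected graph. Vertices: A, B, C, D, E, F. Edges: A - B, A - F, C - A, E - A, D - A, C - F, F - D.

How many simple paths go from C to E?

3

C–A–E
C–F–A–E
C–F–D–A–E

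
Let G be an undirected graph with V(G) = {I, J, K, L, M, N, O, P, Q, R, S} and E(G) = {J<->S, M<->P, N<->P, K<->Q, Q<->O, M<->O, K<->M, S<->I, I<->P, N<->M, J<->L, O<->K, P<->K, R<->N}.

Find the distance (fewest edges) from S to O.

Distance 0: S.
Distance 1: I, J.
Distance 2: L, P.
Distance 3: K, M, N.
Distance 4: O, Q, R — contains O.

4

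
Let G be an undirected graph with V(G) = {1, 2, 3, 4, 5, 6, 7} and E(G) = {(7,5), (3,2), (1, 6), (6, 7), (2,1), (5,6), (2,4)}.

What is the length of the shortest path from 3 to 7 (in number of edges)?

4

Distance 0: 3.
Distance 1: 2.
Distance 2: 1, 4.
Distance 3: 6.
Distance 4: 5, 7 — contains 7.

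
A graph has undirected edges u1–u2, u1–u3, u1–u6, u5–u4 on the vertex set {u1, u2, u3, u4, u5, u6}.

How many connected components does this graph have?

From u1: component {u1, u2, u3, u6}.
From u4: component {u4, u5}.
That's 2 components.

2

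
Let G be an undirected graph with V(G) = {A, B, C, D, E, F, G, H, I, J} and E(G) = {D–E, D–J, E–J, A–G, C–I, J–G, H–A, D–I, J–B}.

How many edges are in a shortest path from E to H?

Distance 0: E.
Distance 1: D, J.
Distance 2: B, G, I.
Distance 3: A, C.
Distance 4: H — contains H.

4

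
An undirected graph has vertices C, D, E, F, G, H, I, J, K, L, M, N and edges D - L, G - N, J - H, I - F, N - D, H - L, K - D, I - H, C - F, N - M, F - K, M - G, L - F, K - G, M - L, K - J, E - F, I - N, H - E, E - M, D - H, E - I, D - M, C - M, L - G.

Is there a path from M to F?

Explore from M.
Distance 1: reach C, D, E, G, L, N.
Distance 2: reach F, H, I, K.
Found F.

Yes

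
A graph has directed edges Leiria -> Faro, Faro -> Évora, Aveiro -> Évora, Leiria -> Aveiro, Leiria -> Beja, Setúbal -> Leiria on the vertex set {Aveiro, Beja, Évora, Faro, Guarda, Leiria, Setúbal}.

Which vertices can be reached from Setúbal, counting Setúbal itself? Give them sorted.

Start at Setúbal.
Its neighbours: Leiria.
Then their neighbours: Aveiro, Beja, Faro.
Then next layer: Évora.
Nothing further is reachable.

Aveiro, Beja, Évora, Faro, Leiria, Setúbal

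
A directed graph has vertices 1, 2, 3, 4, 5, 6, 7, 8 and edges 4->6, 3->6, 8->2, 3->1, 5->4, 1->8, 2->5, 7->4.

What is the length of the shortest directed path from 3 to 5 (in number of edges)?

4

Distance 0: 3.
Distance 1: 1, 6.
Distance 2: 8.
Distance 3: 2.
Distance 4: 5 — contains 5.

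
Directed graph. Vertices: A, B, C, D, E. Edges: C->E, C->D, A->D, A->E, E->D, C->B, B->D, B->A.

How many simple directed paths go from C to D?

C→B→A→D
C→B→A→E→D
C→B→D
C→D
C→E→D

5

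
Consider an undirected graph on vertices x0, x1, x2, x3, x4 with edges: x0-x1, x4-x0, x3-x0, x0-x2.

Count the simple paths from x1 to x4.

1

x1–x0–x4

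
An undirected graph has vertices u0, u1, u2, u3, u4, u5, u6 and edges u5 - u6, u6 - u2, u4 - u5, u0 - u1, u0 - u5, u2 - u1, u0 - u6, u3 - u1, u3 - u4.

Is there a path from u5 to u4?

Explore from u5.
Distance 1: reach u0, u4, u6.
Found u4.

Yes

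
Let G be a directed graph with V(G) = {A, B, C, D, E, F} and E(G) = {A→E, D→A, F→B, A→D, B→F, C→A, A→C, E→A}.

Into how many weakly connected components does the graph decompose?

From A: component {A, C, D, E}.
From B: component {B, F}.
That's 2 components.

2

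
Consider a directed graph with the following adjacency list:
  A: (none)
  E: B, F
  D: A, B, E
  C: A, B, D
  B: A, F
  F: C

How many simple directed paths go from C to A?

C→A
C→B→A
C→D→A
C→D→B→A
C→D→E→B→A

5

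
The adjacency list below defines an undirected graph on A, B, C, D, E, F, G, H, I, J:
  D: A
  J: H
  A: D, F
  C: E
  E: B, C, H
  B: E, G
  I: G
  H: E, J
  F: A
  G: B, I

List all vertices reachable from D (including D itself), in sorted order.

A, D, F

Start at D.
Its neighbours: A.
Then their neighbours: F.
Nothing further is reachable.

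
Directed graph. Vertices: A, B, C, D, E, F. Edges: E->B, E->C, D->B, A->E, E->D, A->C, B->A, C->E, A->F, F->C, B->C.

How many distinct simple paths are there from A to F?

A→F

1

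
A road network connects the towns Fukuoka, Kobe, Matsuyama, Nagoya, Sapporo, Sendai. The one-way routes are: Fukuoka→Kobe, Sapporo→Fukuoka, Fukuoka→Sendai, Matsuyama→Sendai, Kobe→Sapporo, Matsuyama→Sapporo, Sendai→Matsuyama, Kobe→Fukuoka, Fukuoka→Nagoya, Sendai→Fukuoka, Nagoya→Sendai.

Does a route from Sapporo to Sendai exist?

Explore from Sapporo.
Distance 1: reach Fukuoka.
Distance 2: reach Kobe, Nagoya, Sendai.
Found Sendai.

Yes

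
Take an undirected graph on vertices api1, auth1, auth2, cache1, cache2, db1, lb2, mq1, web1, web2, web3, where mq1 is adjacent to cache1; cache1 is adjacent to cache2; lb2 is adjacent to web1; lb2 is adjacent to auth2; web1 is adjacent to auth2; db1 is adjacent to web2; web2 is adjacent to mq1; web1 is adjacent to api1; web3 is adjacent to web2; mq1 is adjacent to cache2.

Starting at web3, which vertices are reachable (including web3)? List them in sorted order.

cache1, cache2, db1, mq1, web2, web3

Start at web3.
Its neighbours: web2.
Then their neighbours: db1, mq1.
Then next layer: cache1, cache2.
Nothing further is reachable.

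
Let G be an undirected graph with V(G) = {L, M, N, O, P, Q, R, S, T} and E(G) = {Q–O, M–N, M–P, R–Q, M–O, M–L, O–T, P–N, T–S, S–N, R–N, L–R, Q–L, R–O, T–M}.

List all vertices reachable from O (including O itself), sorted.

Start at O.
Its neighbours: M, Q, R, T.
Then their neighbours: L, N, P, S.
Every vertex is now reached.

L, M, N, O, P, Q, R, S, T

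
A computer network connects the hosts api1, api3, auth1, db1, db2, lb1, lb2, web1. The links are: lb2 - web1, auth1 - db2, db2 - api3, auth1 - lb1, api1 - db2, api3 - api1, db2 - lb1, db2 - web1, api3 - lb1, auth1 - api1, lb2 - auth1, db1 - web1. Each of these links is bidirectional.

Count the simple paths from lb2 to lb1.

15

lb2–auth1–api1–api3–db2–lb1
lb2–auth1–api1–api3–lb1
lb2–auth1–api1–db2–api3–lb1
lb2–auth1–api1–db2–lb1
lb2–auth1–db2–api1–api3–lb1
lb2–auth1–db2–api3–lb1
lb2–auth1–db2–lb1
lb2–auth1–lb1
lb2–web1–db2–api1–api3–lb1
lb2–web1–db2–api1–auth1–lb1
lb2–web1–db2–api3–api1–auth1–lb1
lb2–web1–db2–api3–lb1
lb2–web1–db2–auth1–api1–api3–lb1
lb2–web1–db2–auth1–lb1
lb2–web1–db2–lb1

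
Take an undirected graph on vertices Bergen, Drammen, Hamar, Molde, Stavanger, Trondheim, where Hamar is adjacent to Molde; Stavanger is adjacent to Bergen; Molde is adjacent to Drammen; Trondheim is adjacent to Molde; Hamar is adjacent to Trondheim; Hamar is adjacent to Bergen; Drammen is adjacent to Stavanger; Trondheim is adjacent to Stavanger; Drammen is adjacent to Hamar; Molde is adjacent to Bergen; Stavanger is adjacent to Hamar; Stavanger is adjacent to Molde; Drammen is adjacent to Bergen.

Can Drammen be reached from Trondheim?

Yes

Explore from Trondheim.
Distance 1: reach Hamar, Molde, Stavanger.
Distance 2: reach Bergen, Drammen.
Found Drammen.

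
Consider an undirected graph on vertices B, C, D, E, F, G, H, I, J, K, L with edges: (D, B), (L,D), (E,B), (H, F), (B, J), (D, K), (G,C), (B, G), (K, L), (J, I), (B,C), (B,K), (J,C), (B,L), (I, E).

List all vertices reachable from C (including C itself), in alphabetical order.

B, C, D, E, G, I, J, K, L

Start at C.
Its neighbours: B, G, J.
Then their neighbours: D, E, I, K, L.
Nothing further is reachable.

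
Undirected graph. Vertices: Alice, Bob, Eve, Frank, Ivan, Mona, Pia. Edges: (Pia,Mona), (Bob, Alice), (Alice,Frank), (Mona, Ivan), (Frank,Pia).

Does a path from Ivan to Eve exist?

No

Explore from Ivan.
Distance 1: reach Mona.
Distance 2: reach Pia.
Distance 3: reach Frank.
Distance 4: reach Alice.
Distance 5: reach Bob.
The search is exhausted without reaching Eve; it lies in a different component.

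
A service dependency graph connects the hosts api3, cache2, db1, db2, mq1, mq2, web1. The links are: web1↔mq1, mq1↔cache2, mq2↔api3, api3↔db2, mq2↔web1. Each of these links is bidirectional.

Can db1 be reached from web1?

No

Explore from web1.
Distance 1: reach mq1, mq2.
Distance 2: reach api3, cache2.
Distance 3: reach db2.
The search is exhausted without reaching db1; it lies in a different component.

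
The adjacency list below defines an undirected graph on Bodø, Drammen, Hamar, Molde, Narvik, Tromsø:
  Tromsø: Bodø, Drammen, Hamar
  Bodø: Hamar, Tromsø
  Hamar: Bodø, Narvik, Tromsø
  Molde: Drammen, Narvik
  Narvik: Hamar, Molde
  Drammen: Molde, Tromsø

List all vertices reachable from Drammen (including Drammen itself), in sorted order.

Bodø, Drammen, Hamar, Molde, Narvik, Tromsø

Start at Drammen.
Its neighbours: Molde, Tromsø.
Then their neighbours: Bodø, Hamar, Narvik.
Every vertex is now reached.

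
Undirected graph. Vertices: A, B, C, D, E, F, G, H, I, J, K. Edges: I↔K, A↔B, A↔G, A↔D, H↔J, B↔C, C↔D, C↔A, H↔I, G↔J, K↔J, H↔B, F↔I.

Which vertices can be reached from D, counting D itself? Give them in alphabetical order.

A, B, C, D, F, G, H, I, J, K

Start at D.
Its neighbours: A, C.
Then their neighbours: B, G.
Then next layer: H, J.
Then next layer: I, K.
Then next layer: F.
Nothing further is reachable.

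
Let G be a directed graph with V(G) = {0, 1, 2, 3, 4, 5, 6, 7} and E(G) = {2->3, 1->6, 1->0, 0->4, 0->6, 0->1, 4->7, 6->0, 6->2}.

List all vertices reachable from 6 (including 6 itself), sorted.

Start at 6.
Its neighbours: 0, 2.
Then their neighbours: 1, 3, 4.
Then next layer: 7.
Nothing further is reachable.

0, 1, 2, 3, 4, 6, 7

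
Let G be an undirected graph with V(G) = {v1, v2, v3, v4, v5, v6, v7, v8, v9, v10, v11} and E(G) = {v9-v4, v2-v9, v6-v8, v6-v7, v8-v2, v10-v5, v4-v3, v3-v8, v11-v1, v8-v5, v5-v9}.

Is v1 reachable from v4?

Explore from v4.
Distance 1: reach v3, v9.
Distance 2: reach v2, v5, v8.
Distance 3: reach v6, v10.
Distance 4: reach v7.
The search is exhausted without reaching v1; it lies in a different component.

No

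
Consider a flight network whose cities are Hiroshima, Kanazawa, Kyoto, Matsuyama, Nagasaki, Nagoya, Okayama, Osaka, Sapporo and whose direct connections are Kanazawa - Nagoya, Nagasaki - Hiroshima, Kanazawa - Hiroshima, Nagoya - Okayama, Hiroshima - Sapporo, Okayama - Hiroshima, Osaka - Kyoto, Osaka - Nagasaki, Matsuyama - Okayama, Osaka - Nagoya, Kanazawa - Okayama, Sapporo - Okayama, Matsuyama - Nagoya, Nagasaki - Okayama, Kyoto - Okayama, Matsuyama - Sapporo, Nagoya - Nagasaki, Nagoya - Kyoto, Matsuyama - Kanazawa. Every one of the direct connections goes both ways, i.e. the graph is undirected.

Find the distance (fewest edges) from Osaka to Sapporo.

3

Distance 0: Osaka.
Distance 1: Kyoto, Nagasaki, Nagoya.
Distance 2: Hiroshima, Kanazawa, Matsuyama, Okayama.
Distance 3: Sapporo — contains Sapporo.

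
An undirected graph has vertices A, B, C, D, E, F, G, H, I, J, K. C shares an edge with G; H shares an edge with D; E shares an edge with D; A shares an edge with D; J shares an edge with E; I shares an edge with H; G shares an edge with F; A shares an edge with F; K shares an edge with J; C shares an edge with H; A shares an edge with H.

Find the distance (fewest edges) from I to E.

Distance 0: I.
Distance 1: H.
Distance 2: A, C, D.
Distance 3: E, F, G — contains E.

3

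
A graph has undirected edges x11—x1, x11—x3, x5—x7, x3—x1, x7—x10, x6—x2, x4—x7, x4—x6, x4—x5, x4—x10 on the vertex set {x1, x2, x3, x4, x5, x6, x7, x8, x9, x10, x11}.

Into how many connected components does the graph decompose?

4

From x1: component {x1, x3, x11}.
From x2: component {x2, x4, x5, x6, x7, x10}.
From x8: component {x8}.
From x9: component {x9}.
That's 4 components.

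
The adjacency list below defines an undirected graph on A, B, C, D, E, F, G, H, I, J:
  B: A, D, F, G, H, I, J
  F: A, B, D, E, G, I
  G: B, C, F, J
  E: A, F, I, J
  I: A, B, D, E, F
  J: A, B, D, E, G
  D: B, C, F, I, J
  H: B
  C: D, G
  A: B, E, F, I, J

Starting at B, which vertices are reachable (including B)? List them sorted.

A, B, C, D, E, F, G, H, I, J

Start at B.
Its neighbours: A, D, F, G, H, I, J.
Then their neighbours: C, E.
Every vertex is now reached.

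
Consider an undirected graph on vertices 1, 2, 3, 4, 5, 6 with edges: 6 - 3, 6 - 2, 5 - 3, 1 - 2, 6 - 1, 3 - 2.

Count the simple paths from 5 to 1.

4

5–3–2–1
5–3–2–6–1
5–3–6–1
5–3–6–2–1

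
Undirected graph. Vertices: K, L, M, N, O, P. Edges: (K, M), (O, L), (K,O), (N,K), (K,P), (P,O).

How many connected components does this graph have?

1

From K: component {K, L, M, N, O, P}.
That's 1 component.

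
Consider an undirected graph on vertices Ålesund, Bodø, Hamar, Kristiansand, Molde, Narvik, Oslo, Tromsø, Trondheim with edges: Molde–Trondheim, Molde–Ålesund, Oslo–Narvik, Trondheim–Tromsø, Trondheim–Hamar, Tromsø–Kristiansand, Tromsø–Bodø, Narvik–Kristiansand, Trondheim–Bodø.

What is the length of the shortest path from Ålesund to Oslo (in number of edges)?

6

Distance 0: Ålesund.
Distance 1: Molde.
Distance 2: Trondheim.
Distance 3: Bodø, Hamar, Tromsø.
Distance 4: Kristiansand.
Distance 5: Narvik.
Distance 6: Oslo — contains Oslo.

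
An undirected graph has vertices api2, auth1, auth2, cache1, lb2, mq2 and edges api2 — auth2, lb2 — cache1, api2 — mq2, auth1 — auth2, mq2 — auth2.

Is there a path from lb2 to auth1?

No

Explore from lb2.
Distance 1: reach cache1.
The search is exhausted without reaching auth1; it lies in a different component.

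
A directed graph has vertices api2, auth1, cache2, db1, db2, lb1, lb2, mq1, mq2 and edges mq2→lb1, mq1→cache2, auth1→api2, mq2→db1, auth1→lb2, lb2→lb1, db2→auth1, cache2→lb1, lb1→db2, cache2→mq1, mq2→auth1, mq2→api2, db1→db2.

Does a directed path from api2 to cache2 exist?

api2 has no outgoing edges, so nothing is reachable from it.

No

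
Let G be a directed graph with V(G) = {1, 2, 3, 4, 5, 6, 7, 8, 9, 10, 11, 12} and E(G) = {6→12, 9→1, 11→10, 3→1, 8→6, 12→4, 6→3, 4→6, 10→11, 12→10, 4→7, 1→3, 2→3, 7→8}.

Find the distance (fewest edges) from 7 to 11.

Distance 0: 7.
Distance 1: 8.
Distance 2: 6.
Distance 3: 3, 12.
Distance 4: 1, 4, 10.
Distance 5: 11 — contains 11.

5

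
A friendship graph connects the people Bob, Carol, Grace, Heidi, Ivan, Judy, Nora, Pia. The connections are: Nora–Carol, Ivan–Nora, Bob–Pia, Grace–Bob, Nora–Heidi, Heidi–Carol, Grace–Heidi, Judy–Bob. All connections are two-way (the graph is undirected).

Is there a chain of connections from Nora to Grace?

Yes

Explore from Nora.
Distance 1: reach Carol, Heidi, Ivan.
Distance 2: reach Grace.
Found Grace.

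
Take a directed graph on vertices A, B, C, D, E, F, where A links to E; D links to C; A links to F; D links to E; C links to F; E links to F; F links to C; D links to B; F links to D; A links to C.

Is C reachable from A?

Explore from A.
Distance 1: reach C, E, F.
Found C.

Yes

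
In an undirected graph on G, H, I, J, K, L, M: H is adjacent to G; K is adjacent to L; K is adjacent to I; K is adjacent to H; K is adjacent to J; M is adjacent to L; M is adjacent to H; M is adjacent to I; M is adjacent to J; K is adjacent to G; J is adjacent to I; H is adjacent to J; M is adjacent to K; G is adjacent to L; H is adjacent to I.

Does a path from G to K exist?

Yes

Explore from G.
Distance 1: reach H, K, L.
Found K.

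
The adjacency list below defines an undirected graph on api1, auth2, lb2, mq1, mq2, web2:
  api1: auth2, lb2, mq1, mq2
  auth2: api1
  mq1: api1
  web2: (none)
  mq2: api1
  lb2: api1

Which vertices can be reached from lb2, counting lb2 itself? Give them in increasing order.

api1, auth2, lb2, mq1, mq2

Start at lb2.
Its neighbours: api1.
Then their neighbours: auth2, mq1, mq2.
Nothing further is reachable.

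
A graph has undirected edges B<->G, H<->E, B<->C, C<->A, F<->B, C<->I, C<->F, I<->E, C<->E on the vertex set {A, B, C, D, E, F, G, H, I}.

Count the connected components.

2

From A: component {A, B, C, E, F, G, H, I}.
From D: component {D}.
That's 2 components.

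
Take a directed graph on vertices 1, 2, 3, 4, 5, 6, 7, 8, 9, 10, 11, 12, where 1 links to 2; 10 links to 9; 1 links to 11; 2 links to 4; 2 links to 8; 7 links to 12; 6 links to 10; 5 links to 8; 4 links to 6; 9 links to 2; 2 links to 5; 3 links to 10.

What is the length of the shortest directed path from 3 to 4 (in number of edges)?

Distance 0: 3.
Distance 1: 10.
Distance 2: 9.
Distance 3: 2.
Distance 4: 4, 5, 8 — contains 4.

4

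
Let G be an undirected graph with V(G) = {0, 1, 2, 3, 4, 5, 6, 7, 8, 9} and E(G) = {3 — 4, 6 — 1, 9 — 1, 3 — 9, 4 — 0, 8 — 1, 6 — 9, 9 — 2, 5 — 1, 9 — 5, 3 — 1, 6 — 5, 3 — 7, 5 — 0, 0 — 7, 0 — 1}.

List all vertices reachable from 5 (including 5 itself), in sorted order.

Start at 5.
Its neighbours: 0, 1, 6, 9.
Then their neighbours: 2, 3, 4, 7, 8.
Every vertex is now reached.

0, 1, 2, 3, 4, 5, 6, 7, 8, 9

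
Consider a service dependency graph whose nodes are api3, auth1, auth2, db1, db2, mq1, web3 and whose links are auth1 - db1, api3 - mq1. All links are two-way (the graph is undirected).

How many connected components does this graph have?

From api3: component {api3, mq1}.
From auth1: component {auth1, db1}.
From auth2: component {auth2}.
From db2: component {db2}.
From web3: component {web3}.
That's 5 components.

5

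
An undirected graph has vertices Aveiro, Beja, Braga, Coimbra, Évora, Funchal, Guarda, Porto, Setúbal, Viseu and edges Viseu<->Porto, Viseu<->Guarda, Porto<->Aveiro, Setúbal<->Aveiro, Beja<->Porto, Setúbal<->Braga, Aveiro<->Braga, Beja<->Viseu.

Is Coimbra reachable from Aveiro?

Explore from Aveiro.
Distance 1: reach Braga, Porto, Setúbal.
Distance 2: reach Beja, Viseu.
Distance 3: reach Guarda.
The search is exhausted without reaching Coimbra; it lies in a different component.

No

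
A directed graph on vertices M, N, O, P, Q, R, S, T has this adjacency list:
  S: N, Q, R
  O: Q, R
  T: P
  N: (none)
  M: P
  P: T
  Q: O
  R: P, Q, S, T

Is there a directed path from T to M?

Explore from T.
Distance 1: reach P.
The search from T is exhausted; no directed path reaches M.

No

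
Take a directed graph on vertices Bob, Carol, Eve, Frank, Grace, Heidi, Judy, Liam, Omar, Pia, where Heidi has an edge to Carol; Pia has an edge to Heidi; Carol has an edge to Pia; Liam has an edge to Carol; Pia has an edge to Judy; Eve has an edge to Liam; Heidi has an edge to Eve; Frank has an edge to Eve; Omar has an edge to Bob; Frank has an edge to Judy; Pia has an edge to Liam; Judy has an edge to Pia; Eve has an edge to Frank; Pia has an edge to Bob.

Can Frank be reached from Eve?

Yes

Explore from Eve.
Distance 1: reach Frank, Liam.
Found Frank.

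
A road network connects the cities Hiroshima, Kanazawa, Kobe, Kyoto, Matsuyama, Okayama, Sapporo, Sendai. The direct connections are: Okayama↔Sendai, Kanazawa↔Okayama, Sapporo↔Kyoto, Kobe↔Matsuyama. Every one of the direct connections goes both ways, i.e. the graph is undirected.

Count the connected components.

From Hiroshima: component {Hiroshima}.
From Kanazawa: component {Kanazawa, Okayama, Sendai}.
From Kobe: component {Kobe, Matsuyama}.
From Kyoto: component {Kyoto, Sapporo}.
That's 4 components.

4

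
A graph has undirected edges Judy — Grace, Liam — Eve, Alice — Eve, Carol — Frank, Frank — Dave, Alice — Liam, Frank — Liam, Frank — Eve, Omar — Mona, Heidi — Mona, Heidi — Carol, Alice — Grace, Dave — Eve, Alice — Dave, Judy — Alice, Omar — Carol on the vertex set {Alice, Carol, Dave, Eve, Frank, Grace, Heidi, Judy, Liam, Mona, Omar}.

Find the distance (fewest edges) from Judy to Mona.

Distance 0: Judy.
Distance 1: Alice, Grace.
Distance 2: Dave, Eve, Liam.
Distance 3: Frank.
Distance 4: Carol.
Distance 5: Heidi, Omar.
Distance 6: Mona — contains Mona.

6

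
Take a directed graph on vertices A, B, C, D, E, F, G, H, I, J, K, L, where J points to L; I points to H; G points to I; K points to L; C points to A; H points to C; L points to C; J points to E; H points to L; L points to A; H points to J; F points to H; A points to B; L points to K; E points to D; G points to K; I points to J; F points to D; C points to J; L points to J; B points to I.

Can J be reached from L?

Yes

Explore from L.
Distance 1: reach A, C, J, K.
Found J.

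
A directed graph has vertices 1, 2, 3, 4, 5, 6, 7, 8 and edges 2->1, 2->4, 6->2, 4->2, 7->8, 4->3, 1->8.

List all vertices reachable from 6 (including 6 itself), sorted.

1, 2, 3, 4, 6, 8

Start at 6.
Its neighbours: 2.
Then their neighbours: 1, 4.
Then next layer: 3, 8.
Nothing further is reachable.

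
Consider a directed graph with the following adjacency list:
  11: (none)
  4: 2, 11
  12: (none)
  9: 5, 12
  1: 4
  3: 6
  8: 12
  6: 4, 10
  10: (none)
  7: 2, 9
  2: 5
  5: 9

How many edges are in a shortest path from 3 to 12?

6

Distance 0: 3.
Distance 1: 6.
Distance 2: 4, 10.
Distance 3: 2, 11.
Distance 4: 5.
Distance 5: 9.
Distance 6: 12 — contains 12.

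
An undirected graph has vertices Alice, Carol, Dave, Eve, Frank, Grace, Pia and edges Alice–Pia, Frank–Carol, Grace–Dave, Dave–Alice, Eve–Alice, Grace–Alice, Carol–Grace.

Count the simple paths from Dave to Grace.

Dave–Alice–Grace
Dave–Grace

2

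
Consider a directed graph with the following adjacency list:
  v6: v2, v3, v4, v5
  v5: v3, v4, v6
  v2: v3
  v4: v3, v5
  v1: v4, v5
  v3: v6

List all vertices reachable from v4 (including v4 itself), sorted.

Start at v4.
Its neighbours: v3, v5.
Then their neighbours: v6.
Then next layer: v2.
Nothing further is reachable.

v2, v3, v4, v5, v6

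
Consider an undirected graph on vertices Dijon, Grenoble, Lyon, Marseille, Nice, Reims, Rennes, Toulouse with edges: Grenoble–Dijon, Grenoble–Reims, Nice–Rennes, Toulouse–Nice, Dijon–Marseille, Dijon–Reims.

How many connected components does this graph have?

3

From Dijon: component {Dijon, Grenoble, Marseille, Reims}.
From Lyon: component {Lyon}.
From Nice: component {Nice, Rennes, Toulouse}.
That's 3 components.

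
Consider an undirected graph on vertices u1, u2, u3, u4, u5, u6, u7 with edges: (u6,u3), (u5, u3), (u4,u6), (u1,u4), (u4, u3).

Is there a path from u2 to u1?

No

u2 has no edges, so nothing is reachable from it.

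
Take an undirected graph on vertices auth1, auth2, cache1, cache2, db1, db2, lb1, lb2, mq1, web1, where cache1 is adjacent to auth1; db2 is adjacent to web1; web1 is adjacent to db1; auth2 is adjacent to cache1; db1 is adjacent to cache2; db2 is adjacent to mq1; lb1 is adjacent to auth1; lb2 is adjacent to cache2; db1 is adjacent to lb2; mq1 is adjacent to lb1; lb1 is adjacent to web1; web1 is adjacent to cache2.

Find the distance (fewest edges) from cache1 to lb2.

Distance 0: cache1.
Distance 1: auth1, auth2.
Distance 2: lb1.
Distance 3: mq1, web1.
Distance 4: cache2, db1, db2.
Distance 5: lb2 — contains lb2.

5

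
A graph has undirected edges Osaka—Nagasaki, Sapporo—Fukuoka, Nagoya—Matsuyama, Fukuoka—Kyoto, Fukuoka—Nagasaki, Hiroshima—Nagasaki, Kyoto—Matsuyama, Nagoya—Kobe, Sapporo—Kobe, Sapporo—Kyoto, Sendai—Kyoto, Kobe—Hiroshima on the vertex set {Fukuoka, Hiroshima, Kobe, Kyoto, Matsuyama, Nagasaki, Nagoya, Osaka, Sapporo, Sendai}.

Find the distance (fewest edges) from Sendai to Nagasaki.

3

Distance 0: Sendai.
Distance 1: Kyoto.
Distance 2: Fukuoka, Matsuyama, Sapporo.
Distance 3: Kobe, Nagasaki, Nagoya — contains Nagasaki.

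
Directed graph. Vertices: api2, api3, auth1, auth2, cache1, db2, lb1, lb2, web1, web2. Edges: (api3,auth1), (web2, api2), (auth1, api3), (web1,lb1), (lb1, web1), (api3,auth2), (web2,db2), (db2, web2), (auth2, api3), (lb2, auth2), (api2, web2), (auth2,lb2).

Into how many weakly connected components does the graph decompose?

4

From api2: component {api2, db2, web2}.
From api3: component {api3, auth1, auth2, lb2}.
From cache1: component {cache1}.
From lb1: component {lb1, web1}.
That's 4 components.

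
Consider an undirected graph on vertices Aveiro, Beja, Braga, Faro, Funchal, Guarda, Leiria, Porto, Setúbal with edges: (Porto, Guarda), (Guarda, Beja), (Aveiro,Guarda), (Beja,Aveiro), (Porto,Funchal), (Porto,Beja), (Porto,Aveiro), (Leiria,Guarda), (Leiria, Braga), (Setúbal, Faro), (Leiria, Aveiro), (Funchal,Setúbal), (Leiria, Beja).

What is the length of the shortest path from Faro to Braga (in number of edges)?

Distance 0: Faro.
Distance 1: Setúbal.
Distance 2: Funchal.
Distance 3: Porto.
Distance 4: Aveiro, Beja, Guarda.
Distance 5: Leiria.
Distance 6: Braga — contains Braga.

6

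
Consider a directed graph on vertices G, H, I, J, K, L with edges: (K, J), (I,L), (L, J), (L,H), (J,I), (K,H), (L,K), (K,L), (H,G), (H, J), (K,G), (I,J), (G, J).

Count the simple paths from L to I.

L→H→G→J→I
L→H→J→I
L→J→I
L→K→G→J→I
L→K→H→G→J→I
L→K→H→J→I
L→K→J→I

7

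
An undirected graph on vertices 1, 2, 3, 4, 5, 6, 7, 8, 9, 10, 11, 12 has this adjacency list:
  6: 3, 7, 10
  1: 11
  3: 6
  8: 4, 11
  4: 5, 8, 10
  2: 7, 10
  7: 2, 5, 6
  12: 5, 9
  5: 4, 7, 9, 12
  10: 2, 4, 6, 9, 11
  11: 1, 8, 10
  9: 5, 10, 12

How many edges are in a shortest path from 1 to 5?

4

Distance 0: 1.
Distance 1: 11.
Distance 2: 8, 10.
Distance 3: 2, 4, 6, 9.
Distance 4: 3, 5, 7, 12 — contains 5.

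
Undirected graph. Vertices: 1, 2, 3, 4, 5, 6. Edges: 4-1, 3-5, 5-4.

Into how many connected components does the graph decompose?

3

From 1: component {1, 3, 4, 5}.
From 2: component {2}.
From 6: component {6}.
That's 3 components.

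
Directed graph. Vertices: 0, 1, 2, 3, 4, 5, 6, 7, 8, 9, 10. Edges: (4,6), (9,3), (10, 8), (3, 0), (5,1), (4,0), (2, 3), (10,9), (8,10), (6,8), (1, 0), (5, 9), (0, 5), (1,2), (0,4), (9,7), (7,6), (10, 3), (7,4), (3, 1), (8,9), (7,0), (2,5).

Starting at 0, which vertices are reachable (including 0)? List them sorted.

0, 1, 2, 3, 4, 5, 6, 7, 8, 9, 10

Start at 0.
Its neighbours: 4, 5.
Then their neighbours: 1, 6, 9.
Then next layer: 2, 3, 7, 8.
Then next layer: 10.
Every vertex is now reached.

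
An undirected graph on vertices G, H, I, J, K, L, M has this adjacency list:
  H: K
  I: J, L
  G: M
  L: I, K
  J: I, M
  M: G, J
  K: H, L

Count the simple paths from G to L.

1

G–M–J–I–L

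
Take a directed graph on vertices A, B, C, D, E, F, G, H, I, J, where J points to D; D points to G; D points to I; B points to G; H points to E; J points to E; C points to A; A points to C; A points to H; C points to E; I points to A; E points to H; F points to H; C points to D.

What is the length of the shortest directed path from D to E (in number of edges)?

Distance 0: D.
Distance 1: G, I.
Distance 2: A.
Distance 3: C, H.
Distance 4: E — contains E.

4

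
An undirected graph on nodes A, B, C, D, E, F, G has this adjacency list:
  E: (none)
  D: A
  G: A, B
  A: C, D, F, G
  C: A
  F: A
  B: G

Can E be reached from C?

Explore from C.
Distance 1: reach A.
Distance 2: reach D, F, G.
Distance 3: reach B.
The search is exhausted without reaching E; it lies in a different component.

No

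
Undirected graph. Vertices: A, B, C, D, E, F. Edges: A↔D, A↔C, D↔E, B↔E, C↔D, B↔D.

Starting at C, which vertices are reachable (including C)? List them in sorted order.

A, B, C, D, E

Start at C.
Its neighbours: A, D.
Then their neighbours: B, E.
Nothing further is reachable.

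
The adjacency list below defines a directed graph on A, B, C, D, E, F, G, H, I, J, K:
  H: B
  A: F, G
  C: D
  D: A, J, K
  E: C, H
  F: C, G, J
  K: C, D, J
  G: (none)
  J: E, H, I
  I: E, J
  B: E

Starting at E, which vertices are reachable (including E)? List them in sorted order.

A, B, C, D, E, F, G, H, I, J, K

Start at E.
Its neighbours: C, H.
Then their neighbours: B, D.
Then next layer: A, J, K.
Then next layer: F, G, I.
Every vertex is now reached.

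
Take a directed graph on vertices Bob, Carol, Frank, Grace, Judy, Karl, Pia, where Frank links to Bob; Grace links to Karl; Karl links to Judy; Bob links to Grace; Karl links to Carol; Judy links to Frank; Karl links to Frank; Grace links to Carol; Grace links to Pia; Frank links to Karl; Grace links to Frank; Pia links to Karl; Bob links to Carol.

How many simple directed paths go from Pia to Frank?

Pia→Karl→Frank
Pia→Karl→Judy→Frank

2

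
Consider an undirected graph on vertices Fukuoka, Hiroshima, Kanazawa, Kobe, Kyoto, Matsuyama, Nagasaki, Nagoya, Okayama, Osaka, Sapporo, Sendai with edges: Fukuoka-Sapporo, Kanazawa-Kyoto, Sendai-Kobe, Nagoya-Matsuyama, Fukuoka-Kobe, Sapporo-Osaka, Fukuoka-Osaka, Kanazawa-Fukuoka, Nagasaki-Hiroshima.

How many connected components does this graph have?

From Fukuoka: component {Fukuoka, Kanazawa, Kobe, Kyoto, Osaka, Sapporo, Sendai}.
From Hiroshima: component {Hiroshima, Nagasaki}.
From Matsuyama: component {Matsuyama, Nagoya}.
From Okayama: component {Okayama}.
That's 4 components.

4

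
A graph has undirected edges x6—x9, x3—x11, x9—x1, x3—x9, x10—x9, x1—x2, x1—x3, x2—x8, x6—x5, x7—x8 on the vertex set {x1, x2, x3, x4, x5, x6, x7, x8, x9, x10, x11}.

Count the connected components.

From x1: component {x1, x2, x3, x5, x6, x7, x8, x9, x10, x11}.
From x4: component {x4}.
That's 2 components.

2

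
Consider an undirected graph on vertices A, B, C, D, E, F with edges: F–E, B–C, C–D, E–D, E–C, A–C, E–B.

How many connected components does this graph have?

1

From A: component {A, B, C, D, E, F}.
That's 1 component.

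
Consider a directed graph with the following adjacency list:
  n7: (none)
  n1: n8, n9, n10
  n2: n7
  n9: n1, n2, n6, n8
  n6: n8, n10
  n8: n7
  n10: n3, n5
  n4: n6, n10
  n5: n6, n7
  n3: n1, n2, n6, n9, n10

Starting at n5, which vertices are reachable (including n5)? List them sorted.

Start at n5.
Its neighbours: n6, n7.
Then their neighbours: n8, n10.
Then next layer: n3.
Then next layer: n1, n2, n9.
Nothing further is reachable.

n1, n2, n3, n5, n6, n7, n8, n9, n10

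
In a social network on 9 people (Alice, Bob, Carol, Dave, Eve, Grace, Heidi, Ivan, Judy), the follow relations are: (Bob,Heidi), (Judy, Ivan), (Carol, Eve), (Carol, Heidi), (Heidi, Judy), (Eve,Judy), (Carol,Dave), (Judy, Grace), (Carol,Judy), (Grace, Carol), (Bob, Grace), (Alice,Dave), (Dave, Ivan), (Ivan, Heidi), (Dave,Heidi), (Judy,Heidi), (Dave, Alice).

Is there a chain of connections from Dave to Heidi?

Yes

Explore from Dave.
Distance 1: reach Alice, Heidi, Ivan.
Found Heidi.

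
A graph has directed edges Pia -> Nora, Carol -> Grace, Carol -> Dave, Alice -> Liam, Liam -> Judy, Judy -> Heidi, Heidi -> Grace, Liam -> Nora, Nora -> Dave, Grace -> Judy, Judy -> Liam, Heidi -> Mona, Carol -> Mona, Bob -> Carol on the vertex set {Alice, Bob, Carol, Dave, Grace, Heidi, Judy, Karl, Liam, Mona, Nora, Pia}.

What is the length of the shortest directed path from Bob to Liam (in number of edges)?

4

Distance 0: Bob.
Distance 1: Carol.
Distance 2: Dave, Grace, Mona.
Distance 3: Judy.
Distance 4: Heidi, Liam — contains Liam.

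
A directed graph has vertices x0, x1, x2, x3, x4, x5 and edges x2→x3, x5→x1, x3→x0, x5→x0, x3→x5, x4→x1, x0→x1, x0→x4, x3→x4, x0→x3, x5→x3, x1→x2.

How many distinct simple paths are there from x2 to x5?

x2→x3→x5

1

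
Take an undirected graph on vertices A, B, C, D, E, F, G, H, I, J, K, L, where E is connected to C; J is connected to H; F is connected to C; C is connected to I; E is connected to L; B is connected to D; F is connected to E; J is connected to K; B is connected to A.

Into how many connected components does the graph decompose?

From A: component {A, B, D}.
From C: component {C, E, F, I, L}.
From G: component {G}.
From H: component {H, J, K}.
That's 4 components.

4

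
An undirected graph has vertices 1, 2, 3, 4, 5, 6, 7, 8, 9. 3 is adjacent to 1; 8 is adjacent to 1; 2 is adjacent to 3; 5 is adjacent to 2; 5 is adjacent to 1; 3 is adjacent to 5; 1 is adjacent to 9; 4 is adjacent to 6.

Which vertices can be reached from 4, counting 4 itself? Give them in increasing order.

Start at 4.
Its neighbours: 6.
Nothing further is reachable.

4, 6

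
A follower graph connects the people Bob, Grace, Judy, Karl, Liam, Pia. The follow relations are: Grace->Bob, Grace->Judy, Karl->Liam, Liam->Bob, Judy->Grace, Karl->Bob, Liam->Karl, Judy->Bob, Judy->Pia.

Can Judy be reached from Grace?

Yes

Explore from Grace.
Distance 1: reach Bob, Judy.
Found Judy.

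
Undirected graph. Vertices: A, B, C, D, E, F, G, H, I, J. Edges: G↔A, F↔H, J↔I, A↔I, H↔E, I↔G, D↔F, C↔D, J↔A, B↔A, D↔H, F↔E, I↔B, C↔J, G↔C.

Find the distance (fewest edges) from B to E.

Distance 0: B.
Distance 1: A, I.
Distance 2: G, J.
Distance 3: C.
Distance 4: D.
Distance 5: F, H.
Distance 6: E — contains E.

6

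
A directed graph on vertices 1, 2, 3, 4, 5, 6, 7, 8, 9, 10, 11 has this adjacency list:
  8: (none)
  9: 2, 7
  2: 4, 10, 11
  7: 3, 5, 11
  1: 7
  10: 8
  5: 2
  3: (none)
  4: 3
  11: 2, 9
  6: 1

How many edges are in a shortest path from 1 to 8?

5

Distance 0: 1.
Distance 1: 7.
Distance 2: 3, 5, 11.
Distance 3: 2, 9.
Distance 4: 4, 10.
Distance 5: 8 — contains 8.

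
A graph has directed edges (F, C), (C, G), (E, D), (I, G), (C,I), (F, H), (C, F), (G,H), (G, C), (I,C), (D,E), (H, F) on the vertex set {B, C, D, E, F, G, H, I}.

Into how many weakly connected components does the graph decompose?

3

From B: component {B}.
From C: component {C, F, G, H, I}.
From D: component {D, E}.
That's 3 components.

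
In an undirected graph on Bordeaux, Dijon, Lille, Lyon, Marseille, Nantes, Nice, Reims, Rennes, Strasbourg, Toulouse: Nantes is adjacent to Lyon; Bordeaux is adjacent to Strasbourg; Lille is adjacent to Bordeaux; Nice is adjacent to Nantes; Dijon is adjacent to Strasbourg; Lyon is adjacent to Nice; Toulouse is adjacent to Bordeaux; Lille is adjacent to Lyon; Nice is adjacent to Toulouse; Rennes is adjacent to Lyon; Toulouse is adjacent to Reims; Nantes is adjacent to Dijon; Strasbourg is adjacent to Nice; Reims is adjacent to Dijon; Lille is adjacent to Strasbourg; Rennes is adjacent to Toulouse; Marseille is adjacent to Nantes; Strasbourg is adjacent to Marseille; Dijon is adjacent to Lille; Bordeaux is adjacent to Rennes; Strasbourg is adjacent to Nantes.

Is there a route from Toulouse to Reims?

Yes

Explore from Toulouse.
Distance 1: reach Bordeaux, Nice, Reims, Rennes.
Found Reims.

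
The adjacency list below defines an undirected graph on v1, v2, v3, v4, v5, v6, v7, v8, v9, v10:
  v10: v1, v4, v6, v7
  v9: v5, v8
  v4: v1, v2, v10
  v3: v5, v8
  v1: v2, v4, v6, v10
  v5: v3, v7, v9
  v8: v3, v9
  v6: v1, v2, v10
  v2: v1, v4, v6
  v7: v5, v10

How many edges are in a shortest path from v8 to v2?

6

Distance 0: v8.
Distance 1: v3, v9.
Distance 2: v5.
Distance 3: v7.
Distance 4: v10.
Distance 5: v1, v4, v6.
Distance 6: v2 — contains v2.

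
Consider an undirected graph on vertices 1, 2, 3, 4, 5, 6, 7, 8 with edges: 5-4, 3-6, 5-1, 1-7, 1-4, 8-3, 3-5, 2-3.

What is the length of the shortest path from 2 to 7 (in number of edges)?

4

Distance 0: 2.
Distance 1: 3.
Distance 2: 5, 6, 8.
Distance 3: 1, 4.
Distance 4: 7 — contains 7.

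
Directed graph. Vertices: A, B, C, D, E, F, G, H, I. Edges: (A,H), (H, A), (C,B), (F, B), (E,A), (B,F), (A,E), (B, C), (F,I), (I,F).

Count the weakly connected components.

4

From A: component {A, E, H}.
From B: component {B, C, F, I}.
From D: component {D}.
From G: component {G}.
That's 4 components.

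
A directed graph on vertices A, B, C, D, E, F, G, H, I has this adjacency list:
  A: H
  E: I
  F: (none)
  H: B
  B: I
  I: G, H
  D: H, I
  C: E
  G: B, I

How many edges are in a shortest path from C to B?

Distance 0: C.
Distance 1: E.
Distance 2: I.
Distance 3: G, H.
Distance 4: B — contains B.

4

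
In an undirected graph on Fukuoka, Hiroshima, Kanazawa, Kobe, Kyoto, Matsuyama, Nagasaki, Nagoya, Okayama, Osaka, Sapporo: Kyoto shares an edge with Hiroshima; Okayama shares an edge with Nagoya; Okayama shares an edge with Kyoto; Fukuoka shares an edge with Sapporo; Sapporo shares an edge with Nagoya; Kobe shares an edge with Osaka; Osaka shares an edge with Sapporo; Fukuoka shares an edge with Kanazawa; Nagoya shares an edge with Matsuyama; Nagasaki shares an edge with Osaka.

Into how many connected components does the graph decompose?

From Fukuoka: component {Fukuoka, Hiroshima, Kanazawa, Kobe, Kyoto, Matsuyama, Nagasaki, Nagoya, Okayama, Osaka, Sapporo}.
That's 1 component.

1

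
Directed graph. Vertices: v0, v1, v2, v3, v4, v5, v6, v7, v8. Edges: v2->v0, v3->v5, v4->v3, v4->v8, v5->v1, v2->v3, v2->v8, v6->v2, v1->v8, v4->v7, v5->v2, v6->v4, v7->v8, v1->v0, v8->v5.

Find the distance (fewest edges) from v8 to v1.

Distance 0: v8.
Distance 1: v5.
Distance 2: v1, v2 — contains v1.

2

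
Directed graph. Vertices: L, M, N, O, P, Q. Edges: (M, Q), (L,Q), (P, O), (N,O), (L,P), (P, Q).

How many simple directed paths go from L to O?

L→P→O

1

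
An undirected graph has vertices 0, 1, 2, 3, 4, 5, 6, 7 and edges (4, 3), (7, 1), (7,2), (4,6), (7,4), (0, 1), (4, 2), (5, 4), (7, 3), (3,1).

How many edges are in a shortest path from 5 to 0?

4

Distance 0: 5.
Distance 1: 4.
Distance 2: 2, 3, 6, 7.
Distance 3: 1.
Distance 4: 0 — contains 0.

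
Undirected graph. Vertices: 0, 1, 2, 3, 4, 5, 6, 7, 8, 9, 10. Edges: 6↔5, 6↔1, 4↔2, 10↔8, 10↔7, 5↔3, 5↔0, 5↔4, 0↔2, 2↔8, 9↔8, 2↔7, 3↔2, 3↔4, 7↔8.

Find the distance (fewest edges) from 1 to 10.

Distance 0: 1.
Distance 1: 6.
Distance 2: 5.
Distance 3: 0, 3, 4.
Distance 4: 2.
Distance 5: 7, 8.
Distance 6: 9, 10 — contains 10.

6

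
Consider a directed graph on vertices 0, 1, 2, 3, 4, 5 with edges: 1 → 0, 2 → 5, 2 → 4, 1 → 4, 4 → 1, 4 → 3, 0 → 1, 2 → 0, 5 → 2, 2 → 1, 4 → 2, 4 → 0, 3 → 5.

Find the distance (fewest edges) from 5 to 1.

2

Distance 0: 5.
Distance 1: 2.
Distance 2: 0, 1, 4 — contains 1.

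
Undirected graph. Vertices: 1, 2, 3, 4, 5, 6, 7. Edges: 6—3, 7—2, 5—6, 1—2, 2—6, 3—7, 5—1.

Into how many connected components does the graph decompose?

2

From 1: component {1, 2, 3, 5, 6, 7}.
From 4: component {4}.
That's 2 components.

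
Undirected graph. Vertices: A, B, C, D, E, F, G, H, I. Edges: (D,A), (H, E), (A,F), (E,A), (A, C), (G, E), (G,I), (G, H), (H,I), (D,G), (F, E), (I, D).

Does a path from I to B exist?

No

Explore from I.
Distance 1: reach D, G, H.
Distance 2: reach A, E.
Distance 3: reach C, F.
The search is exhausted without reaching B; it lies in a different component.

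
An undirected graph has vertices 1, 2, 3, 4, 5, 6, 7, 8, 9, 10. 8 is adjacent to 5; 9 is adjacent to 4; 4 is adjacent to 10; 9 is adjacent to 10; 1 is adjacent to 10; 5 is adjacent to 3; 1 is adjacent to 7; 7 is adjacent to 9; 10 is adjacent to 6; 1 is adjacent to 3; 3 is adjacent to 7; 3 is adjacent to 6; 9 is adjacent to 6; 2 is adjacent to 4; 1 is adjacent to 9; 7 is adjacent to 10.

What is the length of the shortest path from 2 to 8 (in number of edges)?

Distance 0: 2.
Distance 1: 4.
Distance 2: 9, 10.
Distance 3: 1, 6, 7.
Distance 4: 3.
Distance 5: 5.
Distance 6: 8 — contains 8.

6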